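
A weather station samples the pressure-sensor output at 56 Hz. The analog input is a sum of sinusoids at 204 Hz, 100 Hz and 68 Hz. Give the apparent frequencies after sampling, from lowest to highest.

12 Hz, 20 Hz

fs/2 = 28 Hz.
204 Hz mod fs = 36 Hz.
36 Hz > fs/2 = 28 Hz, folds to fs − 36 Hz = 20 Hz.
100 Hz mod fs = 44 Hz.
44 Hz > fs/2 = 28 Hz, folds to fs − 44 Hz = 12 Hz.
68 Hz mod fs = 12 Hz.
12 Hz ≤ fs/2 = 28 Hz, appears at 12 Hz.
Distinct values: {12 Hz, 20 Hz}.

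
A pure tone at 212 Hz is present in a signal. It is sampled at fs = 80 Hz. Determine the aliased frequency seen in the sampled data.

212 Hz mod fs = 52 Hz.
52 Hz > fs/2 = 40 Hz, folds to fs − 52 Hz = 28 Hz.

28 Hz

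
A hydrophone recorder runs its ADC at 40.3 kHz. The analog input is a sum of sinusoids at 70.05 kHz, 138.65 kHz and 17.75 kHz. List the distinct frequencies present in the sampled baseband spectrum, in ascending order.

10.55 kHz, 17.75 kHz

fs/2 = 20.15 kHz.
70.05 kHz mod fs = 29.75 kHz.
29.75 kHz > fs/2 = 20.15 kHz, folds to fs − 29.75 kHz = 10.55 kHz.
138.65 kHz mod fs = 17.75 kHz.
17.75 kHz ≤ fs/2 = 20.15 kHz, appears at 17.75 kHz.
17.75 kHz ≤ fs/2 = 20.15 kHz, passes unchanged.
Distinct values: {10.55 kHz, 17.75 kHz}.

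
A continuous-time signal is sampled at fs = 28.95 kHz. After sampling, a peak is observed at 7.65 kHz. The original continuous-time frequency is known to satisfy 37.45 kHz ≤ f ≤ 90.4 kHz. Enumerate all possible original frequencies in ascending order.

Frequencies that alias to 7.65 kHz are k·fs ± 7.65 kHz for integer k ≥ 0.
k=0: 7.65 kHz.
k=1: 21.3 kHz, 36.6 kHz.
k=2: 50.25 kHz, 65.55 kHz.
k=3: 79.2 kHz, 94.5 kHz.
k=4: 108.15 kHz, 123.45 kHz.
Within [37.45 kHz, 90.4 kHz]: 50.25 kHz, 65.55 kHz, 79.2 kHz.

50.25 kHz, 65.55 kHz, 79.2 kHz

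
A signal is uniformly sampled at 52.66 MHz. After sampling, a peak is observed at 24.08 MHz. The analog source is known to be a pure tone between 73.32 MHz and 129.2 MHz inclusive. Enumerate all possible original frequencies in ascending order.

76.74 MHz, 81.24 MHz

Frequencies that alias to 24.08 MHz are k·fs ± 24.08 MHz for integer k ≥ 0.
k=0: 24.08 MHz.
k=1: 28.58 MHz, 76.74 MHz.
k=2: 81.24 MHz, 129.4 MHz.
k=3: 133.9 MHz, 182.06 MHz.
Within [73.32 MHz, 129.2 MHz]: 76.74 MHz, 81.24 MHz.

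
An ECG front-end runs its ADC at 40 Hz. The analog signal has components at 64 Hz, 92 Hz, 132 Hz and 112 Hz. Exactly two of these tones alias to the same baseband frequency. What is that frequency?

12 Hz

fs/2 = 20 Hz.
64 Hz mod fs = 24 Hz.
24 Hz > fs/2 = 20 Hz, folds to fs − 24 Hz = 16 Hz.
92 Hz mod fs = 12 Hz.
12 Hz ≤ fs/2 = 20 Hz, appears at 12 Hz.
132 Hz mod fs = 12 Hz.
12 Hz ≤ fs/2 = 20 Hz, appears at 12 Hz.
112 Hz mod fs = 32 Hz.
32 Hz > fs/2 = 20 Hz, folds to fs − 32 Hz = 8 Hz.
92 Hz and 132 Hz both map to 12 Hz.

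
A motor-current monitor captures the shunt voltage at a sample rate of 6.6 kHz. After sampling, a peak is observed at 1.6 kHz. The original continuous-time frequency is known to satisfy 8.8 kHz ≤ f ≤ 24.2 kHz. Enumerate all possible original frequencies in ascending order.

11.6 kHz, 14.8 kHz, 18.2 kHz, 21.4 kHz

Frequencies that alias to 1.6 kHz are k·fs ± 1.6 kHz for integer k ≥ 0.
k=0: 1.6 kHz.
k=1: 5 kHz, 8.2 kHz.
k=2: 11.6 kHz, 14.8 kHz.
k=3: 18.2 kHz, 21.4 kHz.
k=4: 24.8 kHz, 28 kHz.
Within [8.8 kHz, 24.2 kHz]: 11.6 kHz, 14.8 kHz, 18.2 kHz, 21.4 kHz.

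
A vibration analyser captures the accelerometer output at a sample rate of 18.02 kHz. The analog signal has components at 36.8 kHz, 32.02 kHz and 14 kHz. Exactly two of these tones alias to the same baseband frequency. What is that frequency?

fs/2 = 9.01 kHz.
36.8 kHz mod fs = 0.76 kHz.
0.76 kHz ≤ fs/2 = 9.01 kHz, appears at 0.76 kHz.
32.02 kHz mod fs = 14 kHz.
14 kHz > fs/2 = 9.01 kHz, folds to fs − 14 kHz = 4.02 kHz.
14 kHz > fs/2 = 9.01 kHz, folds to fs − 14 kHz = 4.02 kHz.
14 kHz and 32.02 kHz both map to 4.02 kHz.

4.02 kHz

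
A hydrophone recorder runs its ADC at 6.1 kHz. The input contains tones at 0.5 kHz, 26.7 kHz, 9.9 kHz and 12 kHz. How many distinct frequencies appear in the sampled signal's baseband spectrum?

3

fs/2 = 3.05 kHz.
0.5 kHz ≤ fs/2 = 3.05 kHz, passes unchanged.
26.7 kHz mod fs = 2.3 kHz.
2.3 kHz ≤ fs/2 = 3.05 kHz, appears at 2.3 kHz.
9.9 kHz mod fs = 3.8 kHz.
3.8 kHz > fs/2 = 3.05 kHz, folds to fs − 3.8 kHz = 2.3 kHz.
12 kHz mod fs = 5.9 kHz.
5.9 kHz > fs/2 = 3.05 kHz, folds to fs − 5.9 kHz = 0.2 kHz.
Distinct values: {0.2 kHz, 0.5 kHz, 2.3 kHz} → 3.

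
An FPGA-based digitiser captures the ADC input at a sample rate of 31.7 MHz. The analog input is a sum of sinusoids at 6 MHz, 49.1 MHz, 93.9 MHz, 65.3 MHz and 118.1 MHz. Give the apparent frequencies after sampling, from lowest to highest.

1.2 MHz, 1.9 MHz, 6 MHz, 8.7 MHz, 14.3 MHz

fs/2 = 15.85 MHz.
6 MHz ≤ fs/2 = 15.85 MHz, passes unchanged.
49.1 MHz mod fs = 17.4 MHz.
17.4 MHz > fs/2 = 15.85 MHz, folds to fs − 17.4 MHz = 14.3 MHz.
93.9 MHz mod fs = 30.5 MHz.
30.5 MHz > fs/2 = 15.85 MHz, folds to fs − 30.5 MHz = 1.2 MHz.
65.3 MHz mod fs = 1.9 MHz.
1.9 MHz ≤ fs/2 = 15.85 MHz, appears at 1.9 MHz.
118.1 MHz mod fs = 23 MHz.
23 MHz > fs/2 = 15.85 MHz, folds to fs − 23 MHz = 8.7 MHz.
Distinct values: {1.2 MHz, 1.9 MHz, 6 MHz, 8.7 MHz, 14.3 MHz}.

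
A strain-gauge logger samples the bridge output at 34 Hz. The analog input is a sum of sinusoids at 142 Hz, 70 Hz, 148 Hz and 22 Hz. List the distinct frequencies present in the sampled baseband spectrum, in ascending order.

fs/2 = 17 Hz.
142 Hz mod fs = 6 Hz.
6 Hz ≤ fs/2 = 17 Hz, appears at 6 Hz.
70 Hz mod fs = 2 Hz.
2 Hz ≤ fs/2 = 17 Hz, appears at 2 Hz.
148 Hz mod fs = 12 Hz.
12 Hz ≤ fs/2 = 17 Hz, appears at 12 Hz.
22 Hz > fs/2 = 17 Hz, folds to fs − 22 Hz = 12 Hz.
Distinct values: {2 Hz, 6 Hz, 12 Hz}.

2 Hz, 6 Hz, 12 Hz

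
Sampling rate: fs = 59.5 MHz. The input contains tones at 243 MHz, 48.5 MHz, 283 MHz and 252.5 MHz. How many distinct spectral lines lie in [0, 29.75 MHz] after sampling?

3

fs/2 = 29.75 MHz.
243 MHz mod fs = 5 MHz.
5 MHz ≤ fs/2 = 29.75 MHz, appears at 5 MHz.
48.5 MHz > fs/2 = 29.75 MHz, folds to fs − 48.5 MHz = 11 MHz.
283 MHz mod fs = 45 MHz.
45 MHz > fs/2 = 29.75 MHz, folds to fs − 45 MHz = 14.5 MHz.
252.5 MHz mod fs = 14.5 MHz.
14.5 MHz ≤ fs/2 = 29.75 MHz, appears at 14.5 MHz.
Distinct values: {5 MHz, 11 MHz, 14.5 MHz} → 3.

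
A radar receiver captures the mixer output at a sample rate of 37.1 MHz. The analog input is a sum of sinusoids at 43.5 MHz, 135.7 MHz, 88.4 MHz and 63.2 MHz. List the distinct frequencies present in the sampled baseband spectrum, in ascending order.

6.4 MHz, 11 MHz, 12.7 MHz, 14.2 MHz

fs/2 = 18.55 MHz.
43.5 MHz mod fs = 6.4 MHz.
6.4 MHz ≤ fs/2 = 18.55 MHz, appears at 6.4 MHz.
135.7 MHz mod fs = 24.4 MHz.
24.4 MHz > fs/2 = 18.55 MHz, folds to fs − 24.4 MHz = 12.7 MHz.
88.4 MHz mod fs = 14.2 MHz.
14.2 MHz ≤ fs/2 = 18.55 MHz, appears at 14.2 MHz.
63.2 MHz mod fs = 26.1 MHz.
26.1 MHz > fs/2 = 18.55 MHz, folds to fs − 26.1 MHz = 11 MHz.
Distinct values: {6.4 MHz, 11 MHz, 12.7 MHz, 14.2 MHz}.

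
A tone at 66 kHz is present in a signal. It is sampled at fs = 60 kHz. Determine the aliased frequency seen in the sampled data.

66 kHz mod fs = 6 kHz.
6 kHz ≤ fs/2 = 30 kHz, appears at 6 kHz.

6 kHz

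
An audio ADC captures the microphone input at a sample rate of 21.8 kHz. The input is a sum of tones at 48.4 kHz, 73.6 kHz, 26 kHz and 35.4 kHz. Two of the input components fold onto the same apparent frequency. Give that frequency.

8.2 kHz

fs/2 = 10.9 kHz.
48.4 kHz mod fs = 4.8 kHz.
4.8 kHz ≤ fs/2 = 10.9 kHz, appears at 4.8 kHz.
73.6 kHz mod fs = 8.2 kHz.
8.2 kHz ≤ fs/2 = 10.9 kHz, appears at 8.2 kHz.
26 kHz mod fs = 4.2 kHz.
4.2 kHz ≤ fs/2 = 10.9 kHz, appears at 4.2 kHz.
35.4 kHz mod fs = 13.6 kHz.
13.6 kHz > fs/2 = 10.9 kHz, folds to fs − 13.6 kHz = 8.2 kHz.
35.4 kHz and 73.6 kHz both map to 8.2 kHz.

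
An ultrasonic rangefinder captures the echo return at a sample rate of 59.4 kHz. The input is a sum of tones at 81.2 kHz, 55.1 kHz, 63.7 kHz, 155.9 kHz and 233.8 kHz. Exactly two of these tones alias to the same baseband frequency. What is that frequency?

4.3 kHz

fs/2 = 29.7 kHz.
81.2 kHz mod fs = 21.8 kHz.
21.8 kHz ≤ fs/2 = 29.7 kHz, appears at 21.8 kHz.
55.1 kHz > fs/2 = 29.7 kHz, folds to fs − 55.1 kHz = 4.3 kHz.
63.7 kHz mod fs = 4.3 kHz.
4.3 kHz ≤ fs/2 = 29.7 kHz, appears at 4.3 kHz.
155.9 kHz mod fs = 37.1 kHz.
37.1 kHz > fs/2 = 29.7 kHz, folds to fs − 37.1 kHz = 22.3 kHz.
233.8 kHz mod fs = 55.6 kHz.
55.6 kHz > fs/2 = 29.7 kHz, folds to fs − 55.6 kHz = 3.8 kHz.
55.1 kHz and 63.7 kHz both map to 4.3 kHz.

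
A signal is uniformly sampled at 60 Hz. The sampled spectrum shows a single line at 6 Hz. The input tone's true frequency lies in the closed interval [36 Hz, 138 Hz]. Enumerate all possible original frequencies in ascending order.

54 Hz, 66 Hz, 114 Hz, 126 Hz

Frequencies that alias to 6 Hz are k·fs ± 6 Hz for integer k ≥ 0.
k=0: 6 Hz.
k=1: 54 Hz, 66 Hz.
k=2: 114 Hz, 126 Hz.
k=3: 174 Hz, 186 Hz.
Within [36 Hz, 138 Hz]: 54 Hz, 66 Hz, 114 Hz, 126 Hz.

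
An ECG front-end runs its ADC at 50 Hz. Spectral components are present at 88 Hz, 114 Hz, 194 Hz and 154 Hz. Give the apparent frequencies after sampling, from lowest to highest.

fs/2 = 25 Hz.
88 Hz mod fs = 38 Hz.
38 Hz > fs/2 = 25 Hz, folds to fs − 38 Hz = 12 Hz.
114 Hz mod fs = 14 Hz.
14 Hz ≤ fs/2 = 25 Hz, appears at 14 Hz.
194 Hz mod fs = 44 Hz.
44 Hz > fs/2 = 25 Hz, folds to fs − 44 Hz = 6 Hz.
154 Hz mod fs = 4 Hz.
4 Hz ≤ fs/2 = 25 Hz, appears at 4 Hz.
Distinct values: {4 Hz, 6 Hz, 12 Hz, 14 Hz}.

4 Hz, 6 Hz, 12 Hz, 14 Hz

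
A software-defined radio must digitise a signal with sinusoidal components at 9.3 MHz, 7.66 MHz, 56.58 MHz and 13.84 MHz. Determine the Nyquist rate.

Highest-frequency component: 56.58 MHz.
Nyquist rate = 2 × 56.58 MHz = 113.16 MHz.

113.16 MHz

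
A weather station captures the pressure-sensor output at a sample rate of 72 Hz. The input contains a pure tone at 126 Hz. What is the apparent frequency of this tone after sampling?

18 Hz

126 Hz mod fs = 54 Hz.
54 Hz > fs/2 = 36 Hz, folds to fs − 54 Hz = 18 Hz.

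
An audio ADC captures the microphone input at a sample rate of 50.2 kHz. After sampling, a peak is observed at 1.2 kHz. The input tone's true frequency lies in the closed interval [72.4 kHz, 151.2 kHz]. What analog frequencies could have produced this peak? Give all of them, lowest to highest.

99.2 kHz, 101.6 kHz, 149.4 kHz

Frequencies that alias to 1.2 kHz are k·fs ± 1.2 kHz for integer k ≥ 0.
k=0: 1.2 kHz.
k=1: 49 kHz, 51.4 kHz.
k=2: 99.2 kHz, 101.6 kHz.
k=3: 149.4 kHz, 151.8 kHz.
k=4: 199.6 kHz, 202 kHz.
Within [72.4 kHz, 151.2 kHz]: 99.2 kHz, 101.6 kHz, 149.4 kHz.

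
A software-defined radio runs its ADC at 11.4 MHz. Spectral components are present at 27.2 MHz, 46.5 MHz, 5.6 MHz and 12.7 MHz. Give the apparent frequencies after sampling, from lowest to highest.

fs/2 = 5.7 MHz.
27.2 MHz mod fs = 4.4 MHz.
4.4 MHz ≤ fs/2 = 5.7 MHz, appears at 4.4 MHz.
46.5 MHz mod fs = 0.9 MHz.
0.9 MHz ≤ fs/2 = 5.7 MHz, appears at 0.9 MHz.
5.6 MHz ≤ fs/2 = 5.7 MHz, passes unchanged.
12.7 MHz mod fs = 1.3 MHz.
1.3 MHz ≤ fs/2 = 5.7 MHz, appears at 1.3 MHz.
Distinct values: {0.9 MHz, 1.3 MHz, 4.4 MHz, 5.6 MHz}.

0.9 MHz, 1.3 MHz, 4.4 MHz, 5.6 MHz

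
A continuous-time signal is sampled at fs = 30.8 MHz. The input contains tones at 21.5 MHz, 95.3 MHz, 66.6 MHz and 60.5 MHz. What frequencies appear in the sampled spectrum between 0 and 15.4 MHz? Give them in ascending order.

fs/2 = 15.4 MHz.
21.5 MHz > fs/2 = 15.4 MHz, folds to fs − 21.5 MHz = 9.3 MHz.
95.3 MHz mod fs = 2.9 MHz.
2.9 MHz ≤ fs/2 = 15.4 MHz, appears at 2.9 MHz.
66.6 MHz mod fs = 5 MHz.
5 MHz ≤ fs/2 = 15.4 MHz, appears at 5 MHz.
60.5 MHz mod fs = 29.7 MHz.
29.7 MHz > fs/2 = 15.4 MHz, folds to fs − 29.7 MHz = 1.1 MHz.
Distinct values: {1.1 MHz, 2.9 MHz, 5 MHz, 9.3 MHz}.

1.1 MHz, 2.9 MHz, 5 MHz, 9.3 MHz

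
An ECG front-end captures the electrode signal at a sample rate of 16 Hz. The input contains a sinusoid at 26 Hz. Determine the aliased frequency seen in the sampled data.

6 Hz

26 Hz mod fs = 10 Hz.
10 Hz > fs/2 = 8 Hz, folds to fs − 10 Hz = 6 Hz.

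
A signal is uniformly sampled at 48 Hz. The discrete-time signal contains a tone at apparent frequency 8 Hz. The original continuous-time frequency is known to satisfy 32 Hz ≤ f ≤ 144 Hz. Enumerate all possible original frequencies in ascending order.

Frequencies that alias to 8 Hz are k·fs ± 8 Hz for integer k ≥ 0.
k=0: 8 Hz.
k=1: 40 Hz, 56 Hz.
k=2: 88 Hz, 104 Hz.
k=3: 136 Hz, 152 Hz.
k=4: 184 Hz, 200 Hz.
Within [32 Hz, 144 Hz]: 40 Hz, 56 Hz, 88 Hz, 104 Hz, 136 Hz.

40 Hz, 56 Hz, 88 Hz, 104 Hz, 136 Hz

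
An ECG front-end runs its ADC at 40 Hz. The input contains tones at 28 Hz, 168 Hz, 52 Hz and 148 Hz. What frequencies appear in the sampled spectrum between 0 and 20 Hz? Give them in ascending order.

fs/2 = 20 Hz.
28 Hz > fs/2 = 20 Hz, folds to fs − 28 Hz = 12 Hz.
168 Hz mod fs = 8 Hz.
8 Hz ≤ fs/2 = 20 Hz, appears at 8 Hz.
52 Hz mod fs = 12 Hz.
12 Hz ≤ fs/2 = 20 Hz, appears at 12 Hz.
148 Hz mod fs = 28 Hz.
28 Hz > fs/2 = 20 Hz, folds to fs − 28 Hz = 12 Hz.
Distinct values: {8 Hz, 12 Hz}.

8 Hz, 12 Hz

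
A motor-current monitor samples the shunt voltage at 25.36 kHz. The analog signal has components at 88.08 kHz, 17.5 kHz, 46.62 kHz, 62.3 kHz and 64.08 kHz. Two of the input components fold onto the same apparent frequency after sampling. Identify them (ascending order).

64.08 kHz, 88.08 kHz

fs/2 = 12.68 kHz.
88.08 kHz mod fs = 12 kHz.
12 kHz ≤ fs/2 = 12.68 kHz, appears at 12 kHz.
17.5 kHz > fs/2 = 12.68 kHz, folds to fs − 17.5 kHz = 7.86 kHz.
46.62 kHz mod fs = 21.26 kHz.
21.26 kHz > fs/2 = 12.68 kHz, folds to fs − 21.26 kHz = 4.1 kHz.
62.3 kHz mod fs = 11.58 kHz.
11.58 kHz ≤ fs/2 = 12.68 kHz, appears at 11.58 kHz.
64.08 kHz mod fs = 13.36 kHz.
13.36 kHz > fs/2 = 12.68 kHz, folds to fs − 13.36 kHz = 12 kHz.
64.08 kHz and 88.08 kHz both map to 12 kHz.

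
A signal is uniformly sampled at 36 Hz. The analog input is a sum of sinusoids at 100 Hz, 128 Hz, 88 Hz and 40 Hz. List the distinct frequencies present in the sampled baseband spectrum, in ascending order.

4 Hz, 8 Hz, 16 Hz

fs/2 = 18 Hz.
100 Hz mod fs = 28 Hz.
28 Hz > fs/2 = 18 Hz, folds to fs − 28 Hz = 8 Hz.
128 Hz mod fs = 20 Hz.
20 Hz > fs/2 = 18 Hz, folds to fs − 20 Hz = 16 Hz.
88 Hz mod fs = 16 Hz.
16 Hz ≤ fs/2 = 18 Hz, appears at 16 Hz.
40 Hz mod fs = 4 Hz.
4 Hz ≤ fs/2 = 18 Hz, appears at 4 Hz.
Distinct values: {4 Hz, 8 Hz, 16 Hz}.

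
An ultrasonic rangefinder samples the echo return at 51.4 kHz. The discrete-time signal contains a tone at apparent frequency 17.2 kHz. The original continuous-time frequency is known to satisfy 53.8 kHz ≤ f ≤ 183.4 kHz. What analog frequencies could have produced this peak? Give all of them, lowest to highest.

68.6 kHz, 85.6 kHz, 120 kHz, 137 kHz, 171.4 kHz

Frequencies that alias to 17.2 kHz are k·fs ± 17.2 kHz for integer k ≥ 0.
k=0: 17.2 kHz.
k=1: 34.2 kHz, 68.6 kHz.
k=2: 85.6 kHz, 120 kHz.
k=3: 137 kHz, 171.4 kHz.
k=4: 188.4 kHz, 222.8 kHz.
Within [53.8 kHz, 183.4 kHz]: 68.6 kHz, 85.6 kHz, 120 kHz, 137 kHz, 171.4 kHz.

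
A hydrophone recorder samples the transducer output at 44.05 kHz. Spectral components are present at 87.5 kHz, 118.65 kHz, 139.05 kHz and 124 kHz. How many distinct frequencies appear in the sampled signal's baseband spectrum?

4

fs/2 = 22.025 kHz.
87.5 kHz mod fs = 43.45 kHz.
43.45 kHz > fs/2 = 22.025 kHz, folds to fs − 43.45 kHz = 0.6 kHz.
118.65 kHz mod fs = 30.55 kHz.
30.55 kHz > fs/2 = 22.025 kHz, folds to fs − 30.55 kHz = 13.5 kHz.
139.05 kHz mod fs = 6.9 kHz.
6.9 kHz ≤ fs/2 = 22.025 kHz, appears at 6.9 kHz.
124 kHz mod fs = 35.9 kHz.
35.9 kHz > fs/2 = 22.025 kHz, folds to fs − 35.9 kHz = 8.15 kHz.
Distinct values: {0.6 kHz, 6.9 kHz, 8.15 kHz, 13.5 kHz} → 4.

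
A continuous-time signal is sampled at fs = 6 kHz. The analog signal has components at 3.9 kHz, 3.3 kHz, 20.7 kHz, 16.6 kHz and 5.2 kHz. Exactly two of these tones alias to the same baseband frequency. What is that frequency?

2.7 kHz

fs/2 = 3 kHz.
3.9 kHz > fs/2 = 3 kHz, folds to fs − 3.9 kHz = 2.1 kHz.
3.3 kHz > fs/2 = 3 kHz, folds to fs − 3.3 kHz = 2.7 kHz.
20.7 kHz mod fs = 2.7 kHz.
2.7 kHz ≤ fs/2 = 3 kHz, appears at 2.7 kHz.
16.6 kHz mod fs = 4.6 kHz.
4.6 kHz > fs/2 = 3 kHz, folds to fs − 4.6 kHz = 1.4 kHz.
5.2 kHz > fs/2 = 3 kHz, folds to fs − 5.2 kHz = 0.8 kHz.
3.3 kHz and 20.7 kHz both map to 2.7 kHz.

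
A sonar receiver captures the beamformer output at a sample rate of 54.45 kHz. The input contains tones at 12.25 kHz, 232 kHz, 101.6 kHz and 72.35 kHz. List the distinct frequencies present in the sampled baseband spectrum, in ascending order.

7.3 kHz, 12.25 kHz, 14.2 kHz, 17.9 kHz

fs/2 = 27.225 kHz.
12.25 kHz ≤ fs/2 = 27.225 kHz, passes unchanged.
232 kHz mod fs = 14.2 kHz.
14.2 kHz ≤ fs/2 = 27.225 kHz, appears at 14.2 kHz.
101.6 kHz mod fs = 47.15 kHz.
47.15 kHz > fs/2 = 27.225 kHz, folds to fs − 47.15 kHz = 7.3 kHz.
72.35 kHz mod fs = 17.9 kHz.
17.9 kHz ≤ fs/2 = 27.225 kHz, appears at 17.9 kHz.
Distinct values: {7.3 kHz, 12.25 kHz, 14.2 kHz, 17.9 kHz}.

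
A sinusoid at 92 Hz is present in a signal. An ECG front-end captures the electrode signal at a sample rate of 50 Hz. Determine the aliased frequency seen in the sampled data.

8 Hz

92 Hz mod fs = 42 Hz.
42 Hz > fs/2 = 25 Hz, folds to fs − 42 Hz = 8 Hz.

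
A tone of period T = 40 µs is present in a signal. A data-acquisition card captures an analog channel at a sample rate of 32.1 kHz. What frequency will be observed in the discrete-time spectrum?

T = 40 µs → f = 1/T = 25 kHz.
25 kHz > fs/2 = 16.05 kHz, folds to fs − 25 kHz = 7.1 kHz.

7.1 kHz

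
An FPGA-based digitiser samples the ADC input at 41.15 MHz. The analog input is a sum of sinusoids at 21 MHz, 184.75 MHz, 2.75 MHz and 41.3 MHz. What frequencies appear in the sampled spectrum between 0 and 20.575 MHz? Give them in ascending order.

fs/2 = 20.575 MHz.
21 MHz > fs/2 = 20.575 MHz, folds to fs − 21 MHz = 20.15 MHz.
184.75 MHz mod fs = 20.15 MHz.
20.15 MHz ≤ fs/2 = 20.575 MHz, appears at 20.15 MHz.
2.75 MHz ≤ fs/2 = 20.575 MHz, passes unchanged.
41.3 MHz mod fs = 0.15 MHz.
0.15 MHz ≤ fs/2 = 20.575 MHz, appears at 0.15 MHz.
Distinct values: {0.15 MHz, 2.75 MHz, 20.15 MHz}.

0.15 MHz, 2.75 MHz, 20.15 MHz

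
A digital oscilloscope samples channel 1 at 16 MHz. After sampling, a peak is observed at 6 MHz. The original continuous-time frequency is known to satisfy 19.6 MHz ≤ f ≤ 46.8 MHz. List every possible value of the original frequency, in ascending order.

22 MHz, 26 MHz, 38 MHz, 42 MHz

Frequencies that alias to 6 MHz are k·fs ± 6 MHz for integer k ≥ 0.
k=0: 6 MHz.
k=1: 10 MHz, 22 MHz.
k=2: 26 MHz, 38 MHz.
k=3: 42 MHz, 54 MHz.
k=4: 58 MHz, 70 MHz.
Within [19.6 MHz, 46.8 MHz]: 22 MHz, 26 MHz, 38 MHz, 42 MHz.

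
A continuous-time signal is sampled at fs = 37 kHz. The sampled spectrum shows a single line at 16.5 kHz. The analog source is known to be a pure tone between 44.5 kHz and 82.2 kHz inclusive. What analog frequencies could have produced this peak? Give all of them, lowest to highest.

Frequencies that alias to 16.5 kHz are k·fs ± 16.5 kHz for integer k ≥ 0.
k=0: 16.5 kHz.
k=1: 20.5 kHz, 53.5 kHz.
k=2: 57.5 kHz, 90.5 kHz.
k=3: 94.5 kHz, 127.5 kHz.
Within [44.5 kHz, 82.2 kHz]: 53.5 kHz, 57.5 kHz.

53.5 kHz, 57.5 kHz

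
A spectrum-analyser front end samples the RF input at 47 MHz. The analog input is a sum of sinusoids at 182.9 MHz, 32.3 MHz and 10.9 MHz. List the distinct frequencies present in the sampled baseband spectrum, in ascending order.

fs/2 = 23.5 MHz.
182.9 MHz mod fs = 41.9 MHz.
41.9 MHz > fs/2 = 23.5 MHz, folds to fs − 41.9 MHz = 5.1 MHz.
32.3 MHz > fs/2 = 23.5 MHz, folds to fs − 32.3 MHz = 14.7 MHz.
10.9 MHz ≤ fs/2 = 23.5 MHz, passes unchanged.
Distinct values: {5.1 MHz, 10.9 MHz, 14.7 MHz}.

5.1 MHz, 10.9 MHz, 14.7 MHz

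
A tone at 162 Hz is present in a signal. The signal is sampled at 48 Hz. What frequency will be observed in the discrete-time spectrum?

162 Hz mod fs = 18 Hz.
18 Hz ≤ fs/2 = 24 Hz, appears at 18 Hz.

18 Hz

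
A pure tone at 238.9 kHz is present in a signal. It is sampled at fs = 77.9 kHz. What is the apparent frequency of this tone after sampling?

5.2 kHz

238.9 kHz mod fs = 5.2 kHz.
5.2 kHz ≤ fs/2 = 38.95 kHz, appears at 5.2 kHz.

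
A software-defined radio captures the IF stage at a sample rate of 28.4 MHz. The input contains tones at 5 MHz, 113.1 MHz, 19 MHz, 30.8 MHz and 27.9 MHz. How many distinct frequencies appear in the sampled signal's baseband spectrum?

fs/2 = 14.2 MHz.
5 MHz ≤ fs/2 = 14.2 MHz, passes unchanged.
113.1 MHz mod fs = 27.9 MHz.
27.9 MHz > fs/2 = 14.2 MHz, folds to fs − 27.9 MHz = 0.5 MHz.
19 MHz > fs/2 = 14.2 MHz, folds to fs − 19 MHz = 9.4 MHz.
30.8 MHz mod fs = 2.4 MHz.
2.4 MHz ≤ fs/2 = 14.2 MHz, appears at 2.4 MHz.
27.9 MHz > fs/2 = 14.2 MHz, folds to fs − 27.9 MHz = 0.5 MHz.
Distinct values: {0.5 MHz, 2.4 MHz, 5 MHz, 9.4 MHz} → 4.

4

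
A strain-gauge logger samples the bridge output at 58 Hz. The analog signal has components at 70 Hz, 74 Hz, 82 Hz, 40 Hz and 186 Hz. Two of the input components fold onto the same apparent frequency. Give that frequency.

12 Hz

fs/2 = 29 Hz.
70 Hz mod fs = 12 Hz.
12 Hz ≤ fs/2 = 29 Hz, appears at 12 Hz.
74 Hz mod fs = 16 Hz.
16 Hz ≤ fs/2 = 29 Hz, appears at 16 Hz.
82 Hz mod fs = 24 Hz.
24 Hz ≤ fs/2 = 29 Hz, appears at 24 Hz.
40 Hz > fs/2 = 29 Hz, folds to fs − 40 Hz = 18 Hz.
186 Hz mod fs = 12 Hz.
12 Hz ≤ fs/2 = 29 Hz, appears at 12 Hz.
70 Hz and 186 Hz both map to 12 Hz.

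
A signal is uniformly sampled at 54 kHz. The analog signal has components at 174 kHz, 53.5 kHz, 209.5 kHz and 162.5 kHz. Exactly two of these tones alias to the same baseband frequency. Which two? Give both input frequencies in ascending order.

53.5 kHz, 162.5 kHz

fs/2 = 27 kHz.
174 kHz mod fs = 12 kHz.
12 kHz ≤ fs/2 = 27 kHz, appears at 12 kHz.
53.5 kHz > fs/2 = 27 kHz, folds to fs − 53.5 kHz = 0.5 kHz.
209.5 kHz mod fs = 47.5 kHz.
47.5 kHz > fs/2 = 27 kHz, folds to fs − 47.5 kHz = 6.5 kHz.
162.5 kHz mod fs = 0.5 kHz.
0.5 kHz ≤ fs/2 = 27 kHz, appears at 0.5 kHz.
53.5 kHz and 162.5 kHz both map to 0.5 kHz.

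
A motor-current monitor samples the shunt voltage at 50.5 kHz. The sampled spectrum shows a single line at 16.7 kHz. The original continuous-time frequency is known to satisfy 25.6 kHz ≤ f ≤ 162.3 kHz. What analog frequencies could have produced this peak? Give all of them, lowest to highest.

33.8 kHz, 67.2 kHz, 84.3 kHz, 117.7 kHz, 134.8 kHz

Frequencies that alias to 16.7 kHz are k·fs ± 16.7 kHz for integer k ≥ 0.
k=0: 16.7 kHz.
k=1: 33.8 kHz, 67.2 kHz.
k=2: 84.3 kHz, 117.7 kHz.
k=3: 134.8 kHz, 168.2 kHz.
k=4: 185.3 kHz, 218.7 kHz.
Within [25.6 kHz, 162.3 kHz]: 33.8 kHz, 67.2 kHz, 84.3 kHz, 117.7 kHz, 134.8 kHz.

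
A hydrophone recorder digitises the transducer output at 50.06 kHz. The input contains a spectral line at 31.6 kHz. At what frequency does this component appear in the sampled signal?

18.46 kHz

31.6 kHz > fs/2 = 25.03 kHz, folds to fs − 31.6 kHz = 18.46 kHz.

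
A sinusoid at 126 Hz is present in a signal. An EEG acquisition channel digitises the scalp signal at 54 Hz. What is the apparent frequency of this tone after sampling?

18 Hz

126 Hz mod fs = 18 Hz.
18 Hz ≤ fs/2 = 27 Hz, appears at 18 Hz.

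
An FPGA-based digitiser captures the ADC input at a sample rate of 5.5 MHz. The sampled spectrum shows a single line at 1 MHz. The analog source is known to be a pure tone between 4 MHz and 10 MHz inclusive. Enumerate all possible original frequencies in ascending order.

Frequencies that alias to 1 MHz are k·fs ± 1 MHz for integer k ≥ 0.
k=0: 1 MHz.
k=1: 4.5 MHz, 6.5 MHz.
k=2: 10 MHz, 12 MHz.
k=3: 15.5 MHz, 17.5 MHz.
Within [4 MHz, 10 MHz]: 4.5 MHz, 6.5 MHz, 10 MHz.

4.5 MHz, 6.5 MHz, 10 MHz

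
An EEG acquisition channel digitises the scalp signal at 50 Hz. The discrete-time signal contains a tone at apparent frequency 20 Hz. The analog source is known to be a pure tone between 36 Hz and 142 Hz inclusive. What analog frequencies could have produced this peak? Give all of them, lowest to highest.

70 Hz, 80 Hz, 120 Hz, 130 Hz

Frequencies that alias to 20 Hz are k·fs ± 20 Hz for integer k ≥ 0.
k=0: 20 Hz.
k=1: 30 Hz, 70 Hz.
k=2: 80 Hz, 120 Hz.
k=3: 130 Hz, 170 Hz.
k=4: 180 Hz, 220 Hz.
Within [36 Hz, 142 Hz]: 70 Hz, 80 Hz, 120 Hz, 130 Hz.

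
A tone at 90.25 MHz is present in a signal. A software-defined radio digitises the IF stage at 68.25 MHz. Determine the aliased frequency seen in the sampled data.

22 MHz

90.25 MHz mod fs = 22 MHz.
22 MHz ≤ fs/2 = 34.125 MHz, appears at 22 MHz.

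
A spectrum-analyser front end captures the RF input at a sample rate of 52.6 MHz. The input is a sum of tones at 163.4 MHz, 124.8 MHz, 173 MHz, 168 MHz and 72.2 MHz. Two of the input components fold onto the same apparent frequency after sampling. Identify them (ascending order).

fs/2 = 26.3 MHz.
163.4 MHz mod fs = 5.6 MHz.
5.6 MHz ≤ fs/2 = 26.3 MHz, appears at 5.6 MHz.
124.8 MHz mod fs = 19.6 MHz.
19.6 MHz ≤ fs/2 = 26.3 MHz, appears at 19.6 MHz.
173 MHz mod fs = 15.2 MHz.
15.2 MHz ≤ fs/2 = 26.3 MHz, appears at 15.2 MHz.
168 MHz mod fs = 10.2 MHz.
10.2 MHz ≤ fs/2 = 26.3 MHz, appears at 10.2 MHz.
72.2 MHz mod fs = 19.6 MHz.
19.6 MHz ≤ fs/2 = 26.3 MHz, appears at 19.6 MHz.
72.2 MHz and 124.8 MHz both map to 19.6 MHz.

72.2 MHz, 124.8 MHz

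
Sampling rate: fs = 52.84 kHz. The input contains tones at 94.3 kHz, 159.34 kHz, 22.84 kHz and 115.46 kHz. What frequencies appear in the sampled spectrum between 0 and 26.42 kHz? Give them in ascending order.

fs/2 = 26.42 kHz.
94.3 kHz mod fs = 41.46 kHz.
41.46 kHz > fs/2 = 26.42 kHz, folds to fs − 41.46 kHz = 11.38 kHz.
159.34 kHz mod fs = 0.82 kHz.
0.82 kHz ≤ fs/2 = 26.42 kHz, appears at 0.82 kHz.
22.84 kHz ≤ fs/2 = 26.42 kHz, passes unchanged.
115.46 kHz mod fs = 9.78 kHz.
9.78 kHz ≤ fs/2 = 26.42 kHz, appears at 9.78 kHz.
Distinct values: {0.82 kHz, 9.78 kHz, 11.38 kHz, 22.84 kHz}.

0.82 kHz, 9.78 kHz, 11.38 kHz, 22.84 kHz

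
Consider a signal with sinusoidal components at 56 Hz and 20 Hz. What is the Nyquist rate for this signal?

112 Hz

Highest-frequency component: 56 Hz.
Nyquist rate = 2 × 56 Hz = 112 Hz.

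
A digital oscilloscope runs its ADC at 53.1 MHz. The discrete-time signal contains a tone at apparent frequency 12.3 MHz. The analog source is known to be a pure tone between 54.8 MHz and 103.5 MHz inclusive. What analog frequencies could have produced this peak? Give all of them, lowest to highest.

Frequencies that alias to 12.3 MHz are k·fs ± 12.3 MHz for integer k ≥ 0.
k=0: 12.3 MHz.
k=1: 40.8 MHz, 65.4 MHz.
k=2: 93.9 MHz, 118.5 MHz.
k=3: 147 MHz, 171.6 MHz.
Within [54.8 MHz, 103.5 MHz]: 65.4 MHz, 93.9 MHz.

65.4 MHz, 93.9 MHz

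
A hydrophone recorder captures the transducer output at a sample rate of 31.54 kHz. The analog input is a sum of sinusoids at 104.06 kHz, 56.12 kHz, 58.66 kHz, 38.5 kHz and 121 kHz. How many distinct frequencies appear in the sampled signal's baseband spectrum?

fs/2 = 15.77 kHz.
104.06 kHz mod fs = 9.44 kHz.
9.44 kHz ≤ fs/2 = 15.77 kHz, appears at 9.44 kHz.
56.12 kHz mod fs = 24.58 kHz.
24.58 kHz > fs/2 = 15.77 kHz, folds to fs − 24.58 kHz = 6.96 kHz.
58.66 kHz mod fs = 27.12 kHz.
27.12 kHz > fs/2 = 15.77 kHz, folds to fs − 27.12 kHz = 4.42 kHz.
38.5 kHz mod fs = 6.96 kHz.
6.96 kHz ≤ fs/2 = 15.77 kHz, appears at 6.96 kHz.
121 kHz mod fs = 26.38 kHz.
26.38 kHz > fs/2 = 15.77 kHz, folds to fs − 26.38 kHz = 5.16 kHz.
Distinct values: {4.42 kHz, 5.16 kHz, 6.96 kHz, 9.44 kHz} → 4.

4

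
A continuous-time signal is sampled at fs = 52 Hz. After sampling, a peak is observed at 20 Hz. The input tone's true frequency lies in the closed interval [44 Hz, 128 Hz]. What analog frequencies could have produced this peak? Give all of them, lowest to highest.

72 Hz, 84 Hz, 124 Hz

Frequencies that alias to 20 Hz are k·fs ± 20 Hz for integer k ≥ 0.
k=0: 20 Hz.
k=1: 32 Hz, 72 Hz.
k=2: 84 Hz, 124 Hz.
k=3: 136 Hz, 176 Hz.
Within [44 Hz, 128 Hz]: 72 Hz, 84 Hz, 124 Hz.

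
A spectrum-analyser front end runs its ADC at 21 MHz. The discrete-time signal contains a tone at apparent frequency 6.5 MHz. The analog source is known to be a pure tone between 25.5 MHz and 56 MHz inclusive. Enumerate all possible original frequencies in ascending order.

27.5 MHz, 35.5 MHz, 48.5 MHz

Frequencies that alias to 6.5 MHz are k·fs ± 6.5 MHz for integer k ≥ 0.
k=0: 6.5 MHz.
k=1: 14.5 MHz, 27.5 MHz.
k=2: 35.5 MHz, 48.5 MHz.
k=3: 56.5 MHz, 69.5 MHz.
Within [25.5 MHz, 56 MHz]: 27.5 MHz, 35.5 MHz, 48.5 MHz.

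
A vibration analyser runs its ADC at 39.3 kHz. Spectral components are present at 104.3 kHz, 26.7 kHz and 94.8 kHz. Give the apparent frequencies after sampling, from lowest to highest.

fs/2 = 19.65 kHz.
104.3 kHz mod fs = 25.7 kHz.
25.7 kHz > fs/2 = 19.65 kHz, folds to fs − 25.7 kHz = 13.6 kHz.
26.7 kHz > fs/2 = 19.65 kHz, folds to fs − 26.7 kHz = 12.6 kHz.
94.8 kHz mod fs = 16.2 kHz.
16.2 kHz ≤ fs/2 = 19.65 kHz, appears at 16.2 kHz.
Distinct values: {12.6 kHz, 13.6 kHz, 16.2 kHz}.

12.6 kHz, 13.6 kHz, 16.2 kHz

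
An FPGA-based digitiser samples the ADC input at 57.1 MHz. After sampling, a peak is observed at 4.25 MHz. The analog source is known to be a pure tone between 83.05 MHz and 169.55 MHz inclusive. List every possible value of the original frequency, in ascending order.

Frequencies that alias to 4.25 MHz are k·fs ± 4.25 MHz for integer k ≥ 0.
k=0: 4.25 MHz.
k=1: 52.85 MHz, 61.35 MHz.
k=2: 109.95 MHz, 118.45 MHz.
k=3: 167.05 MHz, 175.55 MHz.
k=4: 224.15 MHz, 232.65 MHz.
Within [83.05 MHz, 169.55 MHz]: 109.95 MHz, 118.45 MHz, 167.05 MHz.

109.95 MHz, 118.45 MHz, 167.05 MHz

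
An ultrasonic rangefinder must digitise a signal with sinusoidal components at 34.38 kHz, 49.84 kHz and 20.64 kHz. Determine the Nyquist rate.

Highest-frequency component: 49.84 kHz.
Nyquist rate = 2 × 49.84 kHz = 99.68 kHz.

99.68 kHz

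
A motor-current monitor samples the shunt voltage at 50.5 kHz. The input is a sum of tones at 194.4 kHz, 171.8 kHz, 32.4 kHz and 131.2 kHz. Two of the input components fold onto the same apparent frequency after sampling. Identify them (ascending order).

131.2 kHz, 171.8 kHz

fs/2 = 25.25 kHz.
194.4 kHz mod fs = 42.9 kHz.
42.9 kHz > fs/2 = 25.25 kHz, folds to fs − 42.9 kHz = 7.6 kHz.
171.8 kHz mod fs = 20.3 kHz.
20.3 kHz ≤ fs/2 = 25.25 kHz, appears at 20.3 kHz.
32.4 kHz > fs/2 = 25.25 kHz, folds to fs − 32.4 kHz = 18.1 kHz.
131.2 kHz mod fs = 30.2 kHz.
30.2 kHz > fs/2 = 25.25 kHz, folds to fs − 30.2 kHz = 20.3 kHz.
131.2 kHz and 171.8 kHz both map to 20.3 kHz.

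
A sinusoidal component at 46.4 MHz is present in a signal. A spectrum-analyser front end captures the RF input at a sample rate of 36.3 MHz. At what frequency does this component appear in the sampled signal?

46.4 MHz mod fs = 10.1 MHz.
10.1 MHz ≤ fs/2 = 18.15 MHz, appears at 10.1 MHz.

10.1 MHz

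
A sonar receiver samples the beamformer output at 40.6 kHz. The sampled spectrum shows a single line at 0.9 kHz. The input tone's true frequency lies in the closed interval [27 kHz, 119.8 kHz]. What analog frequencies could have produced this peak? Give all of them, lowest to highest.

39.7 kHz, 41.5 kHz, 80.3 kHz, 82.1 kHz

Frequencies that alias to 0.9 kHz are k·fs ± 0.9 kHz for integer k ≥ 0.
k=0: 0.9 kHz.
k=1: 39.7 kHz, 41.5 kHz.
k=2: 80.3 kHz, 82.1 kHz.
k=3: 120.9 kHz, 122.7 kHz.
Within [27 kHz, 119.8 kHz]: 39.7 kHz, 41.5 kHz, 80.3 kHz, 82.1 kHz.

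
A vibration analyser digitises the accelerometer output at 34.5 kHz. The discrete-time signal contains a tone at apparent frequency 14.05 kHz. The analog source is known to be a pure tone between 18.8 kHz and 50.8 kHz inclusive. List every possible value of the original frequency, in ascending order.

20.45 kHz, 48.55 kHz

Frequencies that alias to 14.05 kHz are k·fs ± 14.05 kHz for integer k ≥ 0.
k=0: 14.05 kHz.
k=1: 20.45 kHz, 48.55 kHz.
k=2: 54.95 kHz, 83.05 kHz.
Within [18.8 kHz, 50.8 kHz]: 20.45 kHz, 48.55 kHz.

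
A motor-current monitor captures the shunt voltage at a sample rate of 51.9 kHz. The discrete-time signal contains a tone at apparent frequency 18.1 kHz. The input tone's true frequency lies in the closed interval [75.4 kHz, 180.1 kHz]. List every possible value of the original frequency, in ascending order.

85.7 kHz, 121.9 kHz, 137.6 kHz, 173.8 kHz

Frequencies that alias to 18.1 kHz are k·fs ± 18.1 kHz for integer k ≥ 0.
k=0: 18.1 kHz.
k=1: 33.8 kHz, 70 kHz.
k=2: 85.7 kHz, 121.9 kHz.
k=3: 137.6 kHz, 173.8 kHz.
k=4: 189.5 kHz, 225.7 kHz.
Within [75.4 kHz, 180.1 kHz]: 85.7 kHz, 121.9 kHz, 137.6 kHz, 173.8 kHz.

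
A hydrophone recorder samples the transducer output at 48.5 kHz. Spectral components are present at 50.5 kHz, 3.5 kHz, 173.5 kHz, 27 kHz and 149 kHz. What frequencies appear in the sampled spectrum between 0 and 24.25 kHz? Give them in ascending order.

2 kHz, 3.5 kHz, 20.5 kHz, 21.5 kHz

fs/2 = 24.25 kHz.
50.5 kHz mod fs = 2 kHz.
2 kHz ≤ fs/2 = 24.25 kHz, appears at 2 kHz.
3.5 kHz ≤ fs/2 = 24.25 kHz, passes unchanged.
173.5 kHz mod fs = 28 kHz.
28 kHz > fs/2 = 24.25 kHz, folds to fs − 28 kHz = 20.5 kHz.
27 kHz > fs/2 = 24.25 kHz, folds to fs − 27 kHz = 21.5 kHz.
149 kHz mod fs = 3.5 kHz.
3.5 kHz ≤ fs/2 = 24.25 kHz, appears at 3.5 kHz.
Distinct values: {2 kHz, 3.5 kHz, 20.5 kHz, 21.5 kHz}.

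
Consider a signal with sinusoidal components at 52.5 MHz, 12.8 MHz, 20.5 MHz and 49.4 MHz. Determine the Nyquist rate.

Highest-frequency component: 52.5 MHz.
Nyquist rate = 2 × 52.5 MHz = 105 MHz.

105 MHz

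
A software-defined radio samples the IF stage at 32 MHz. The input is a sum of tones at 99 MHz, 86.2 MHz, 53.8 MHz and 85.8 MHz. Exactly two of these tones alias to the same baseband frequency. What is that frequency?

fs/2 = 16 MHz.
99 MHz mod fs = 3 MHz.
3 MHz ≤ fs/2 = 16 MHz, appears at 3 MHz.
86.2 MHz mod fs = 22.2 MHz.
22.2 MHz > fs/2 = 16 MHz, folds to fs − 22.2 MHz = 9.8 MHz.
53.8 MHz mod fs = 21.8 MHz.
21.8 MHz > fs/2 = 16 MHz, folds to fs − 21.8 MHz = 10.2 MHz.
85.8 MHz mod fs = 21.8 MHz.
21.8 MHz > fs/2 = 16 MHz, folds to fs − 21.8 MHz = 10.2 MHz.
53.8 MHz and 85.8 MHz both map to 10.2 MHz.

10.2 MHz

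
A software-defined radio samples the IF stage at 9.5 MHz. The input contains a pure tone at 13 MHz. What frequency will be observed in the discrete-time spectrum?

3.5 MHz

13 MHz mod fs = 3.5 MHz.
3.5 MHz ≤ fs/2 = 4.75 MHz, appears at 3.5 MHz.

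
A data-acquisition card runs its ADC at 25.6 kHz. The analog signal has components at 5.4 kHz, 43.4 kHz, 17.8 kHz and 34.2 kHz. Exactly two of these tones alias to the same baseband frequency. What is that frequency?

7.8 kHz

fs/2 = 12.8 kHz.
5.4 kHz ≤ fs/2 = 12.8 kHz, passes unchanged.
43.4 kHz mod fs = 17.8 kHz.
17.8 kHz > fs/2 = 12.8 kHz, folds to fs − 17.8 kHz = 7.8 kHz.
17.8 kHz > fs/2 = 12.8 kHz, folds to fs − 17.8 kHz = 7.8 kHz.
34.2 kHz mod fs = 8.6 kHz.
8.6 kHz ≤ fs/2 = 12.8 kHz, appears at 8.6 kHz.
17.8 kHz and 43.4 kHz both map to 7.8 kHz.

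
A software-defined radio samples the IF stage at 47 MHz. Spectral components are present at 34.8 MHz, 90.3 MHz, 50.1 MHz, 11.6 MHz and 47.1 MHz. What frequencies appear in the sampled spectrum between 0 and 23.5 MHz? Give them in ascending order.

0.1 MHz, 3.1 MHz, 3.7 MHz, 11.6 MHz, 12.2 MHz

fs/2 = 23.5 MHz.
34.8 MHz > fs/2 = 23.5 MHz, folds to fs − 34.8 MHz = 12.2 MHz.
90.3 MHz mod fs = 43.3 MHz.
43.3 MHz > fs/2 = 23.5 MHz, folds to fs − 43.3 MHz = 3.7 MHz.
50.1 MHz mod fs = 3.1 MHz.
3.1 MHz ≤ fs/2 = 23.5 MHz, appears at 3.1 MHz.
11.6 MHz ≤ fs/2 = 23.5 MHz, passes unchanged.
47.1 MHz mod fs = 0.1 MHz.
0.1 MHz ≤ fs/2 = 23.5 MHz, appears at 0.1 MHz.
Distinct values: {0.1 MHz, 3.1 MHz, 3.7 MHz, 11.6 MHz, 12.2 MHz}.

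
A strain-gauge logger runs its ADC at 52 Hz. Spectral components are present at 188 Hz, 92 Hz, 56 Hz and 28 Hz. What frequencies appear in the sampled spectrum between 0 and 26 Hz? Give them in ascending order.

4 Hz, 12 Hz, 20 Hz, 24 Hz

fs/2 = 26 Hz.
188 Hz mod fs = 32 Hz.
32 Hz > fs/2 = 26 Hz, folds to fs − 32 Hz = 20 Hz.
92 Hz mod fs = 40 Hz.
40 Hz > fs/2 = 26 Hz, folds to fs − 40 Hz = 12 Hz.
56 Hz mod fs = 4 Hz.
4 Hz ≤ fs/2 = 26 Hz, appears at 4 Hz.
28 Hz > fs/2 = 26 Hz, folds to fs − 28 Hz = 24 Hz.
Distinct values: {4 Hz, 12 Hz, 20 Hz, 24 Hz}.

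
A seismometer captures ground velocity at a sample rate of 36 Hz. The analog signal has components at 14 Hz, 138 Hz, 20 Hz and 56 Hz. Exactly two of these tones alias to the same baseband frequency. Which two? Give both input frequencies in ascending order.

20 Hz, 56 Hz

fs/2 = 18 Hz.
14 Hz ≤ fs/2 = 18 Hz, passes unchanged.
138 Hz mod fs = 30 Hz.
30 Hz > fs/2 = 18 Hz, folds to fs − 30 Hz = 6 Hz.
20 Hz > fs/2 = 18 Hz, folds to fs − 20 Hz = 16 Hz.
56 Hz mod fs = 20 Hz.
20 Hz > fs/2 = 18 Hz, folds to fs − 20 Hz = 16 Hz.
20 Hz and 56 Hz both map to 16 Hz.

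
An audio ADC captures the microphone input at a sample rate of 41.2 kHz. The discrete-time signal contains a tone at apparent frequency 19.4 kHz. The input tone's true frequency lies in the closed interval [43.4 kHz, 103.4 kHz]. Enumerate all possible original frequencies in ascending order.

Frequencies that alias to 19.4 kHz are k·fs ± 19.4 kHz for integer k ≥ 0.
k=0: 19.4 kHz.
k=1: 21.8 kHz, 60.6 kHz.
k=2: 63 kHz, 101.8 kHz.
k=3: 104.2 kHz, 143 kHz.
Within [43.4 kHz, 103.4 kHz]: 60.6 kHz, 63 kHz, 101.8 kHz.

60.6 kHz, 63 kHz, 101.8 kHz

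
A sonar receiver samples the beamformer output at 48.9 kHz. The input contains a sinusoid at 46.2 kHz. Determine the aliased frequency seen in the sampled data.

46.2 kHz > fs/2 = 24.45 kHz, folds to fs − 46.2 kHz = 2.7 kHz.

2.7 kHz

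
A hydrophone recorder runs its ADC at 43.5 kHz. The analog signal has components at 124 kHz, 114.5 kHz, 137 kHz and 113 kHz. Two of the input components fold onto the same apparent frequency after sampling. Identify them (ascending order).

124 kHz, 137 kHz

fs/2 = 21.75 kHz.
124 kHz mod fs = 37 kHz.
37 kHz > fs/2 = 21.75 kHz, folds to fs − 37 kHz = 6.5 kHz.
114.5 kHz mod fs = 27.5 kHz.
27.5 kHz > fs/2 = 21.75 kHz, folds to fs − 27.5 kHz = 16 kHz.
137 kHz mod fs = 6.5 kHz.
6.5 kHz ≤ fs/2 = 21.75 kHz, appears at 6.5 kHz.
113 kHz mod fs = 26 kHz.
26 kHz > fs/2 = 21.75 kHz, folds to fs − 26 kHz = 17.5 kHz.
124 kHz and 137 kHz both map to 6.5 kHz.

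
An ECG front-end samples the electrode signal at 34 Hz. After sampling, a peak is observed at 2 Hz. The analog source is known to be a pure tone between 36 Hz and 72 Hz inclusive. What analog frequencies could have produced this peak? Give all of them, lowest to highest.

36 Hz, 66 Hz, 70 Hz

Frequencies that alias to 2 Hz are k·fs ± 2 Hz for integer k ≥ 0.
k=0: 2 Hz.
k=1: 32 Hz, 36 Hz.
k=2: 66 Hz, 70 Hz.
k=3: 100 Hz, 104 Hz.
Within [36 Hz, 72 Hz]: 36 Hz, 66 Hz, 70 Hz.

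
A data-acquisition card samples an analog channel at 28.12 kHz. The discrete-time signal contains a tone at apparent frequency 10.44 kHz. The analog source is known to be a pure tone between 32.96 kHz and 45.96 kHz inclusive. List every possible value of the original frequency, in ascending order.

Frequencies that alias to 10.44 kHz are k·fs ± 10.44 kHz for integer k ≥ 0.
k=0: 10.44 kHz.
k=1: 17.68 kHz, 38.56 kHz.
k=2: 45.8 kHz, 66.68 kHz.
k=3: 73.92 kHz, 94.8 kHz.
Within [32.96 kHz, 45.96 kHz]: 38.56 kHz, 45.8 kHz.

38.56 kHz, 45.8 kHz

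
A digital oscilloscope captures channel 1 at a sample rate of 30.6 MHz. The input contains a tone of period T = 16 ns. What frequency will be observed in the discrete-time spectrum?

1.3 MHz

T = 16 ns → f = 1/T = 62.5 MHz.
62.5 MHz mod fs = 1.3 MHz.
1.3 MHz ≤ fs/2 = 15.3 MHz, appears at 1.3 MHz.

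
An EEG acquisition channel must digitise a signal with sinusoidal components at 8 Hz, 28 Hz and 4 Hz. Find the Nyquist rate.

56 Hz

Highest-frequency component: 28 Hz.
Nyquist rate = 2 × 28 Hz = 56 Hz.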